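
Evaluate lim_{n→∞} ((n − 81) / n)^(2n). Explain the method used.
lim = e^(−162)

Rewrite as (1 − 81/n)^(2n). By the standard limit (1 + x/n)^n → e^x, we have (1 − 81/n)^n → e^(−81), and raising to the 2nd power gives e^(−162).
More precisely, ln[(1 − 81/n)^(2n)] = 2n · ln(1 − 81/n) = 2n · (-81/n + O(1/n^2)) = -162 + O(1/n) → -162.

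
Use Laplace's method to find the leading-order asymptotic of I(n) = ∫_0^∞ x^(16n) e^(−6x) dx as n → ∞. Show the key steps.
I(n) ~ (sqrt(2π·16n) / 6) · (16n/(6e))^(16n)

Write the integrand as exp(16n ln x − 6x) and set f(x) = 16n ln x − 6x. Then f'(x) = 16n/x − 6 = 0 at x* = 16n/6, and f''(x*) = −16n/x*^2 = −6^2/(16n). Laplace's method (interior maximum) gives
  I(n) ~ e^(f(x*)) · sqrt(2π / |f''(x*)|)
        = exp(16n ln(16n/6) − 16n) · sqrt(2π · 16n / 6^2)
        = (16n/6)^(16n) e^(−16n) · sqrt(2π·16n) / 6
        = (sqrt(2π·16n) / 6) · (16n/(6e))^(16n).
This matches Γ(16n+1)/6^(16n+1) with Stirling applied to Γ.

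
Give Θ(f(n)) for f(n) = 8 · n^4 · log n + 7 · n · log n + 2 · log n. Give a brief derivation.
f(n) ∈ Θ(n^4 · log n)

Compare the terms by growth order. For large n, n^a · (log n)^b dominates n^a' · (log n)^b' iff a > a', or (a = a' and b > b'). Ranking the 3 terms shows the dominant one is 8 · n^4 · log n. Hence f(n) ∈ Θ(n^4 · log n).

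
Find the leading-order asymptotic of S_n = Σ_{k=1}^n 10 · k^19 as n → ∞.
S_n ~ n^20 / 2

By integral comparison (Euler-Maclaurin), Σ_{k=1}^n 10 · k^19 = 10 · ∫_0^n x^19 dx + O(n^19) = 10 · n^20/20 = n^20 / 2 + O(n^19). (Equivalently, Faulhaber's formula gives the same leading term.)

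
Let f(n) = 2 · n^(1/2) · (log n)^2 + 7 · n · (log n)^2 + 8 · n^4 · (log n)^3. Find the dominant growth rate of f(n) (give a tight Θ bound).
f(n) ∈ Θ(n^4 · (log n)^3)

Compare the terms by growth order. For large n, n^a · (log n)^b dominates n^a' · (log n)^b' iff a > a', or (a = a' and b > b'). Ranking the 3 terms shows the dominant one is 8 · n^4 · (log n)^3. Hence f(n) ∈ Θ(n^4 · (log n)^3).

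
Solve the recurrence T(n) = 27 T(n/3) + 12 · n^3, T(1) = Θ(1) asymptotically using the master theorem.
T(n) = Θ(n^3 log n)

log_3 27 = 3, and f(n) = 12 · n^3 = Θ(n^(log_3 27)). This is Case 2 of the master theorem: T(n) = Θ(f(n) · log n) = Θ(n^3 log n).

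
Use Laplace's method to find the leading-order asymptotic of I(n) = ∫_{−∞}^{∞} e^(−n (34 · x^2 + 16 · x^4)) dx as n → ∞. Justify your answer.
I(n) ~ sqrt(π/(34n))

φ(x) = 34 · x^2 + 16 · x^4 has its unique global minimum at x* = 0 (since φ'(x) = 68x + 64x^3 = 0 only at x = 0 for real x with both coefficients positive, and φ → ∞ as |x| → ∞). At x* = 0, φ(0) = 0 and φ''(0) = 68. Laplace's method then gives
  I(n) ~ sqrt(2π / (n · φ''(0))) · e^(−n φ(0)) = sqrt(2π / (68n)) = sqrt(π/(34n)).
The 16 · x^4 term contributes only at subleading order (an O(1/n) relative correction).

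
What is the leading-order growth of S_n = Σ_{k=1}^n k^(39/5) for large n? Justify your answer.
S_n ~ (5/44) · n^(44/5)

Integral comparison: Σ_{k=1}^n k^(39/5) = ∫_0^n x^(39/5) dx + O(n^(39/5)). The integral is n^(1 + 39/5) / (1 + 39/5) = n^((39+5)/5) / ((39+5)/5) = (5/44) · n^(44/5).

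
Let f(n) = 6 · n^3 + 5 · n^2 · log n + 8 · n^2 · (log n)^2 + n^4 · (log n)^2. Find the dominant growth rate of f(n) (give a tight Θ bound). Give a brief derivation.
f(n) ∈ Θ(n^4 · (log n)^2)

Compare the terms by growth order. For large n, n^a · (log n)^b dominates n^a' · (log n)^b' iff a > a', or (a = a' and b > b'). Ranking the 4 terms shows the dominant one is n^4 · (log n)^2. Hence f(n) ∈ Θ(n^4 · (log n)^2).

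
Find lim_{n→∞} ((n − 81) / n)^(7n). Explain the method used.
lim = e^(−567)

Rewrite as (1 − 81/n)^(7n). By the standard limit (1 + x/n)^n → e^x, we have (1 − 81/n)^n → e^(−81), and raising to the 7th power gives e^(−567).
More precisely, ln[(1 − 81/n)^(7n)] = 7n · ln(1 − 81/n) = 7n · (-81/n + O(1/n^2)) = -567 + O(1/n) → -567.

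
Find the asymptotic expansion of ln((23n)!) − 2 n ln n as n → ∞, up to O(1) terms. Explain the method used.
ln((23n)!) − 2 n ln n = 21 n ln n + 23(ln 23 − 1) n + (1/2) ln(2π·23n) + O(1/n)

Stirling: ln((23n)!) = 23n ln(23n) − 23n + (1/2) ln(2π·23n) + O(1/n).
Expand 23n ln(23n) = 23n (ln n + ln 23) = 23n ln n + 23n ln 23.
Subtract 2n ln n: leading term is (23 − 2) n ln n = 21 n ln n. The next term is 23n ln 23 − 23n = 23(ln 23 − 1) n. Then the (1/2) ln(2π·23n) correction.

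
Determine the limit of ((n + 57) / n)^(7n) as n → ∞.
lim = e^399

Rewrite as (1 + 57/n)^(7n). By the standard limit (1 + x/n)^n → e^x, we have (1 + 57/n)^n → e^57, and raising to the 7th power gives e^399.
More precisely, ln[(1 + 57/n)^(7n)] = 7n · ln(1 + 57/n) = 7n · (57/n + O(1/n^2)) = 399 + O(1/n) → 399.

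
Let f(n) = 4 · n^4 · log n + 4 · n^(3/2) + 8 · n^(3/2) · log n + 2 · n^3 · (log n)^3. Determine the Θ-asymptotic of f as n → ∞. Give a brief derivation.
f(n) ∈ Θ(n^4 · log n)

Compare the terms by growth order. For large n, n^a · (log n)^b dominates n^a' · (log n)^b' iff a > a', or (a = a' and b > b'). Ranking the 4 terms shows the dominant one is 4 · n^4 · log n. Hence f(n) ∈ Θ(n^4 · log n).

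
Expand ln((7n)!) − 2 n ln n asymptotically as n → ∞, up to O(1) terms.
ln((7n)!) − 2 n ln n = 5 n ln n + 7(ln 7 − 1) n + (1/2) ln(2π·7n) + O(1/n)

Stirling: ln((7n)!) = 7n ln(7n) − 7n + (1/2) ln(2π·7n) + O(1/n).
Expand 7n ln(7n) = 7n (ln n + ln 7) = 7n ln n + 7n ln 7.
Subtract 2n ln n: leading term is (7 − 2) n ln n = 5 n ln n. The next term is 7n ln 7 − 7n = 7(ln 7 − 1) n. Then the (1/2) ln(2π·7n) correction.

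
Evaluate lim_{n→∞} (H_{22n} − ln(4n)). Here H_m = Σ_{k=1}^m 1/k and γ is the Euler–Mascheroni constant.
lim = ln(11/2) + γ

By Euler-Maclaurin, H_m = ln m + γ + O(1/m). So
  H_{22n} − ln(4n) = ln(22n) + γ − ln(4n) + O(1/n)
                       = ln(22/4) + γ + O(1/n).
Hence the limit is ln(22/4) + γ (= ln(11/2)).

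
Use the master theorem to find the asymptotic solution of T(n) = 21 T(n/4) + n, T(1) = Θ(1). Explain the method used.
T(n) = Θ(n^(log_4 21))

Master theorem: compare f(n) = n to n^(log_4 21) where log_4 21 ≈ 2.196. Since 1 < log_4 21, we have f(n) = O(n^(log_4 21 − ε)) for some ε > 0 — Case 1. Hence T(n) = Θ(n^(log_4 21)).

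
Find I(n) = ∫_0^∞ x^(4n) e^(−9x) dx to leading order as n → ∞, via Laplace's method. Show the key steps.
I(n) ~ (sqrt(2π·4n) / 9) · (4n/(9e))^(4n)

Write the integrand as exp(4n ln x − 9x) and set f(x) = 4n ln x − 9x. Then f'(x) = 4n/x − 9 = 0 at x* = 4n/9, and f''(x*) = −4n/x*^2 = −9^2/(4n). Laplace's method (interior maximum) gives
  I(n) ~ e^(f(x*)) · sqrt(2π / |f''(x*)|)
        = exp(4n ln(4n/9) − 4n) · sqrt(2π · 4n / 9^2)
        = (4n/9)^(4n) e^(−4n) · sqrt(2π·4n) / 9
        = (sqrt(2π·4n) / 9) · (4n/(9e))^(4n).
This matches Γ(4n+1)/9^(4n+1) with Stirling applied to Γ.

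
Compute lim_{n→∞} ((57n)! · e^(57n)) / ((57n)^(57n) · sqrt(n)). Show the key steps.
lim = sqrt(2π·57)

Stirling: (57n)! ~ sqrt(2π·57n) · (57n/e)^(57n). Hence
  (57n)! · e^(57n) / (57n)^(57n) ~ sqrt(2π·57n).
Dividing by sqrt(n): sqrt(2π·57n) / sqrt(n) = sqrt(2π·57) · n^((1−1)/2), so the limit is sqrt(2π·57).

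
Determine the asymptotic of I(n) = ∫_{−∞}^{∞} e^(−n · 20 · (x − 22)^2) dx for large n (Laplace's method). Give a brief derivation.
I(n) = sqrt(π/(20n))

Here φ(x) = 20 · (x − 22)^2 has its unique minimum at x* = 22 with φ(x*) = 0 and φ''(x*) = 40. Laplace's method gives
  I(n) ~ e^(−n φ(x*)) · sqrt(2π / (n · φ''(x*))) = sqrt(2π / (40n)) = sqrt(π/(20n)).
This is exact: substituting u = (x − 22)·sqrt(20n) gives I(n) = (1/sqrt(20n)) ∫_{−∞}^{∞} e^(−u^2) du = sqrt(π/(20n)).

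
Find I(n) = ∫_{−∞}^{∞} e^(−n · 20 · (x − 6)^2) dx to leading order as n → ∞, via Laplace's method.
I(n) = sqrt(π/(20n))

Here φ(x) = 20 · (x − 6)^2 has its unique minimum at x* = 6 with φ(x*) = 0 and φ''(x*) = 40. Laplace's method gives
  I(n) ~ e^(−n φ(x*)) · sqrt(2π / (n · φ''(x*))) = sqrt(2π / (40n)) = sqrt(π/(20n)).
This is exact: substituting u = (x − 6)·sqrt(20n) gives I(n) = (1/sqrt(20n)) ∫_{−∞}^{∞} e^(−u^2) du = sqrt(π/(20n)).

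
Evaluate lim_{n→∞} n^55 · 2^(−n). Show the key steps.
lim = 0

Exponentials with base > 1 dominate every fixed polynomial: for any fixed c, n^c / 2^n → 0 as n → ∞ (e.g. by the ratio test, or by writing 2^n = e^(n ln 2) and noting e^(n ln 2) / n^c → ∞). Hence n^55 · 2^(−n) = n^55 / 2^n → 0.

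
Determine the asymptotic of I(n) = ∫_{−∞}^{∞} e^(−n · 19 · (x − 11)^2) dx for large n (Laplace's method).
I(n) = sqrt(π/(19n))

Here φ(x) = 19 · (x − 11)^2 has its unique minimum at x* = 11 with φ(x*) = 0 and φ''(x*) = 38. Laplace's method gives
  I(n) ~ e^(−n φ(x*)) · sqrt(2π / (n · φ''(x*))) = sqrt(2π / (38n)) = sqrt(π/(19n)).
This is exact: substituting u = (x − 11)·sqrt(19n) gives I(n) = (1/sqrt(19n)) ∫_{−∞}^{∞} e^(−u^2) du = sqrt(π/(19n)).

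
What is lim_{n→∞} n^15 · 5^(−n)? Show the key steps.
lim = 0

Exponentials with base > 1 dominate every fixed polynomial: for any fixed c, n^c / 5^n → 0 as n → ∞ (e.g. by the ratio test, or by writing 5^n = e^(n ln 5) and noting e^(n ln 5) / n^c → ∞). Hence n^15 · 5^(−n) = n^15 / 5^n → 0.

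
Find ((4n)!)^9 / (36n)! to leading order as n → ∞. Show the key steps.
((4n)!)^9/(36n)! ~ ((2π·4n)^(8/2) / 3) · 9^(−9·4n)  →  0

Write N = 4n. Stirling: N! ~ sqrt(2π N)(N/e)^N and (9N)! ~ sqrt(2π·9N)·(9N/e)^(9N).
  (N!)^9/(9N)! ~ (2π N)^(9/2) (N/e)^(9N) / [sqrt(2π·9N) (9N/e)^(9N)]
     = (2π N)^(9/2) / sqrt(2π·9N) · (N/(9N))^(9N)
     = (2π N)^((9−1)/2) / 3 · 9^(−9N).
Since 9^9 > 1, the factor 9^(−9N) decays exponentially, so the ratio → 0. Substituting N = 4n gives the stated form.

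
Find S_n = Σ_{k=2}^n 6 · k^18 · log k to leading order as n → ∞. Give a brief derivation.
S_n ~ 6 · n^19 log n / 19 − 6 · n^19 / 361

By integral comparison, S_n = ∫_1^n 6 · x^18 · log x dx + O(n^18 · log n). For the integral, ∫ x^18 log x dx = n^19 log n / 19 − n^19/361 (integration by parts). Hence S_n ~ 6 · n^19 log n / 19 − 6 · n^19 / 361.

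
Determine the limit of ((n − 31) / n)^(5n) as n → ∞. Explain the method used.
lim = e^(−155)

Rewrite as (1 − 31/n)^(5n). By the standard limit (1 + x/n)^n → e^x, we have (1 − 31/n)^n → e^(−31), and raising to the 5th power gives e^(−155).
More precisely, ln[(1 − 31/n)^(5n)] = 5n · ln(1 − 31/n) = 5n · (-31/n + O(1/n^2)) = -155 + O(1/n) → -155.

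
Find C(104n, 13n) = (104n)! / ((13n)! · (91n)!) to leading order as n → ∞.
C(104n, 13n) ~ (16777216/823543)^(13n) · sqrt(4/(7π·13n))

Write N = 13n. Apply Stirling to each factorial:
  (8N)! ~ sqrt(2π·8N) · (8N/e)^(8N),
  N! ~ sqrt(2π N) · (N/e)^N,
  (7N)! ~ sqrt(2π·7N) · (7N/e)^(7N).
The exponential factors combine to (8N)^(8N) / (N^N · (7N)^(7N)) = 8^(8N)/7^(7N) = (8^8/7^7)^N = (16777216/823543)^N.
The square-root prefactors combine to sqrt(2π·8N) / (sqrt(2π N)·sqrt(2π·7N)) = sqrt(8 / (2π·7·N)) = sqrt(4/(7π·13n)).
Substituting N = 13n: C(104n, 13n) ~ (16777216/823543)^(13n) · sqrt(4/(7π·13n)).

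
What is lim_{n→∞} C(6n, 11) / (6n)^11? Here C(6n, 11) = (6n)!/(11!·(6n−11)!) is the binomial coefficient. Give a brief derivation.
lim = 1/11! = 1/39916800

With N = 6n → ∞: C(N, 11) / N^11 = [N(N−1)…(N−10)] / (11! · N^11) = (1/11!) · 1 · (1 − 1/(6n)) · … · (1 − 10/(6n)). Each factor → 1 as N → ∞, so the limit is 1/11! = 1/39916800.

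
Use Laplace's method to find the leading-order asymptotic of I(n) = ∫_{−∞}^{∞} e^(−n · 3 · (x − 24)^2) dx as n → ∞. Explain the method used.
I(n) = sqrt(π/(3n))

Here φ(x) = 3 · (x − 24)^2 has its unique minimum at x* = 24 with φ(x*) = 0 and φ''(x*) = 6. Laplace's method gives
  I(n) ~ e^(−n φ(x*)) · sqrt(2π / (n · φ''(x*))) = sqrt(2π / (6n)) = sqrt(π/(3n)).
This is exact: substituting u = (x − 24)·sqrt(3n) gives I(n) = (1/sqrt(3n)) ∫_{−∞}^{∞} e^(−u^2) du = sqrt(π/(3n)).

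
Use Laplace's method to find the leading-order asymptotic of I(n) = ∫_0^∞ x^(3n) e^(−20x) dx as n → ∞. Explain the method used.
I(n) ~ (sqrt(2π·3n) / 20) · (3n/(20e))^(3n)

Write the integrand as exp(3n ln x − 20x) and set f(x) = 3n ln x − 20x. Then f'(x) = 3n/x − 20 = 0 at x* = 3n/20, and f''(x*) = −3n/x*^2 = −20^2/(3n). Laplace's method (interior maximum) gives
  I(n) ~ e^(f(x*)) · sqrt(2π / |f''(x*)|)
        = exp(3n ln(3n/20) − 3n) · sqrt(2π · 3n / 20^2)
        = (3n/20)^(3n) e^(−3n) · sqrt(2π·3n) / 20
        = (sqrt(2π·3n) / 20) · (3n/(20e))^(3n).
This matches Γ(3n+1)/20^(3n+1) with Stirling applied to Γ.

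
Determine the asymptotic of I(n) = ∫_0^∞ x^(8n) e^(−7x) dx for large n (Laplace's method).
I(n) ~ (sqrt(2π·8n) / 7) · (8n/(7e))^(8n)

Write the integrand as exp(8n ln x − 7x) and set f(x) = 8n ln x − 7x. Then f'(x) = 8n/x − 7 = 0 at x* = 8n/7, and f''(x*) = −8n/x*^2 = −7^2/(8n). Laplace's method (interior maximum) gives
  I(n) ~ e^(f(x*)) · sqrt(2π / |f''(x*)|)
        = exp(8n ln(8n/7) − 8n) · sqrt(2π · 8n / 7^2)
        = (8n/7)^(8n) e^(−8n) · sqrt(2π·8n) / 7
        = (sqrt(2π·8n) / 7) · (8n/(7e))^(8n).
This matches Γ(8n+1)/7^(8n+1) with Stirling applied to Γ.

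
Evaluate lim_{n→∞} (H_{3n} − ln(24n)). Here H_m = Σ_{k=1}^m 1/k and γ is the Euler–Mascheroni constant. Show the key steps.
lim = −ln 8 + γ

By Euler-Maclaurin, H_m = ln m + γ + O(1/m). So
  H_{3n} − ln(24n) = ln(3n) + γ − ln(24n) + O(1/n)
                       = ln(3/24) + γ + O(1/n).
Hence the limit is ln(3/24) + γ (= −ln 8).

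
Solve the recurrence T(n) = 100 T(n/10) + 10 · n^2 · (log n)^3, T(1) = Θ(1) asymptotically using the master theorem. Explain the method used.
T(n) = Θ(n^2 · (log n)^4)

Here log_10 100 = 2 and f(n) = 10 · n^2 · (log n)^3 = Θ(n^(log_10 100) · (log n)^3). This is the extended Case 2 of the master theorem (f matches the critical exponent up to log factors), giving T(n) = Θ(n^(log_10 100) · (log n)^(3+1)) = Θ(n^2 · (log n)^4).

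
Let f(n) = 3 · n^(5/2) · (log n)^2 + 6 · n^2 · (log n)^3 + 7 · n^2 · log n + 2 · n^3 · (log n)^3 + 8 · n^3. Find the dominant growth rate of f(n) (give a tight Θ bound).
f(n) ∈ Θ(n^3 · (log n)^3)

Compare the terms by growth order. For large n, n^a · (log n)^b dominates n^a' · (log n)^b' iff a > a', or (a = a' and b > b'). Ranking the 5 terms shows the dominant one is 2 · n^3 · (log n)^3. Hence f(n) ∈ Θ(n^3 · (log n)^3).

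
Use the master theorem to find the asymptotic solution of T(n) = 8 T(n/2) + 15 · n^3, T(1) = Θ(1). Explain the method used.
T(n) = Θ(n^3 log n)

log_2 8 = 3, and f(n) = 15 · n^3 = Θ(n^(log_2 8)). This is Case 2 of the master theorem: T(n) = Θ(f(n) · log n) = Θ(n^3 log n).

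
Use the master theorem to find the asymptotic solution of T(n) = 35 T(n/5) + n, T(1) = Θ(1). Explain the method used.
T(n) = Θ(n^(log_5 35))

Master theorem: compare f(n) = n to n^(log_5 35) where log_5 35 ≈ 2.209. Since 1 < log_5 35, we have f(n) = O(n^(log_5 35 − ε)) for some ε > 0 — Case 1. Hence T(n) = Θ(n^(log_5 35)).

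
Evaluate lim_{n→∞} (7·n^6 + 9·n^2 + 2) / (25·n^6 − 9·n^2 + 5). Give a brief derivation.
lim = 7/25

For large n the leading n^6 terms dominate both numerator and denominator. Dividing top and bottom by n^6, every other term tends to 0, leaving 7/25.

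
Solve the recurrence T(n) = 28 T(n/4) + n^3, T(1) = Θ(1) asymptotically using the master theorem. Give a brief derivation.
T(n) = Θ(n^3)

log_4 28 ≈ 2.404. f(n) = n^3 dominates n^(log_4 28) since 3 > 2.404, and the regularity condition a·f(n/b) = 28·(n/4)^3 = (28/64)·n^3 ≤ c·f(n) holds with c = 28/64 ≈ 0.438 < 1. So this is Case 3: T(n) = Θ(f(n)) = Θ(n^3).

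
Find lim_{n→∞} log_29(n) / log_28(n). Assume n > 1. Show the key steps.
lim = ln(28) / ln(29) = log_29(28)

Change of base: log_29(n) = ln n / ln 29 and log_28(n) = ln n / ln 28. The ratio is (ln n / ln 29) · (ln 28 / ln n) = ln 28 / ln 29, a constant independent of n. So the limit is ln 28 / ln 29 = log_29(28).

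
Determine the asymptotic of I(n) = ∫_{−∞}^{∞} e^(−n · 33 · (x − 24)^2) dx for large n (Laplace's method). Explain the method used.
I(n) = sqrt(π/(33n))

Here φ(x) = 33 · (x − 24)^2 has its unique minimum at x* = 24 with φ(x*) = 0 and φ''(x*) = 66. Laplace's method gives
  I(n) ~ e^(−n φ(x*)) · sqrt(2π / (n · φ''(x*))) = sqrt(2π / (66n)) = sqrt(π/(33n)).
This is exact: substituting u = (x − 24)·sqrt(33n) gives I(n) = (1/sqrt(33n)) ∫_{−∞}^{∞} e^(−u^2) du = sqrt(π/(33n)).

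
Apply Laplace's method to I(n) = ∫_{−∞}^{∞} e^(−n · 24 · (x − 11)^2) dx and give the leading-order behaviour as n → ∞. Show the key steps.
I(n) = sqrt(π/(24n))

Here φ(x) = 24 · (x − 11)^2 has its unique minimum at x* = 11 with φ(x*) = 0 and φ''(x*) = 48. Laplace's method gives
  I(n) ~ e^(−n φ(x*)) · sqrt(2π / (n · φ''(x*))) = sqrt(2π / (48n)) = sqrt(π/(24n)).
This is exact: substituting u = (x − 11)·sqrt(24n) gives I(n) = (1/sqrt(24n)) ∫_{−∞}^{∞} e^(−u^2) du = sqrt(π/(24n)).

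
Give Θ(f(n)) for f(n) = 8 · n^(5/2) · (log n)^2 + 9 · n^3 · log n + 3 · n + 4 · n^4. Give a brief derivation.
f(n) ∈ Θ(n^4)

Compare the terms by growth order. For large n, n^a · (log n)^b dominates n^a' · (log n)^b' iff a > a', or (a = a' and b > b'). Ranking the 4 terms shows the dominant one is 4 · n^4. Hence f(n) ∈ Θ(n^4).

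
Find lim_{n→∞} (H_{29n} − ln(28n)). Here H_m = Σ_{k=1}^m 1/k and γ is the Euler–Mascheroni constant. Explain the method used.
lim = ln(29/28) + γ

By Euler-Maclaurin, H_m = ln m + γ + O(1/m). So
  H_{29n} − ln(28n) = ln(29n) + γ − ln(28n) + O(1/n)
                       = ln(29/28) + γ + O(1/n).
Hence the limit is ln(29/28) + γ.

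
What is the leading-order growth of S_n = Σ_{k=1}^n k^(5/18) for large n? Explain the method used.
S_n ~ (18/23) · n^(23/18)

Integral comparison: Σ_{k=1}^n k^(5/18) = ∫_0^n x^(5/18) dx + O(n^(5/18)). The integral is n^(1 + 5/18) / (1 + 5/18) = n^((5+18)/18) / ((5+18)/18) = (18/23) · n^(23/18).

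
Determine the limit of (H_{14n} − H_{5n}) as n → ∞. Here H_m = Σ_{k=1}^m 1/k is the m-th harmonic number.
lim = ln(14/5)

Euler-Maclaurin gives H_m = ln m + γ + 1/(2m) + O(1/m^2). The γ and O(1/m) terms cancel in the difference:
  H_{14n} − H_{5n} = ln(14n) − ln(5n) + O(1/n) = ln(14/5) + O(1/n).
Hence the limit is ln(14/5).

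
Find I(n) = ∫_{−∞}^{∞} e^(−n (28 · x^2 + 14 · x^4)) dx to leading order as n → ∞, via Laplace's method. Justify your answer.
I(n) ~ sqrt(π/(28n))

φ(x) = 28 · x^2 + 14 · x^4 has its unique global minimum at x* = 0 (since φ'(x) = 56x + 56x^3 = 0 only at x = 0 for real x with both coefficients positive, and φ → ∞ as |x| → ∞). At x* = 0, φ(0) = 0 and φ''(0) = 56. Laplace's method then gives
  I(n) ~ sqrt(2π / (n · φ''(0))) · e^(−n φ(0)) = sqrt(2π / (56n)) = sqrt(π/(28n)).
The 14 · x^4 term contributes only at subleading order (an O(1/n) relative correction).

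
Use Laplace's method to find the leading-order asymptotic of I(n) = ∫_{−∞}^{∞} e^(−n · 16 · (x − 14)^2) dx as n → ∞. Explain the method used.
I(n) = sqrt(π/(16n))

Here φ(x) = 16 · (x − 14)^2 has its unique minimum at x* = 14 with φ(x*) = 0 and φ''(x*) = 32. Laplace's method gives
  I(n) ~ e^(−n φ(x*)) · sqrt(2π / (n · φ''(x*))) = sqrt(2π / (32n)) = sqrt(π/(16n)).
This is exact: substituting u = (x − 14)·sqrt(16n) gives I(n) = (1/sqrt(16n)) ∫_{−∞}^{∞} e^(−u^2) du = sqrt(π/(16n)).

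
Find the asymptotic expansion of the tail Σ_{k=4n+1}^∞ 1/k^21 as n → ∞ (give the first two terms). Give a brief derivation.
Σ_{k>4n} 1/k^21 = 1/(20 · (4n)^20) − 1/(2 · (4n)^21) + O(1/(4n)^22)

Compare to the integral: ∫_{4n}^∞ x^(−21) dx = [−x^(−20)/20]_{4n}^∞ = 1/((21−1)·(4n)^20). The Euler-Maclaurin correction adds −f(4n)/2 = −1/(2·(4n)^21). Euler-Maclaurin then gives
  Σ_{k>4n} 1/k^21 = ∫_{4n}^∞ dx/x^21 − 1/(2·(4n)^21) + O(1/(4n)^22).
(Equivalently this is ζ(21) − Σ_{k≤4n} 1/k^21.)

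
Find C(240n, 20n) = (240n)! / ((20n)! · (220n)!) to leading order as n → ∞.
C(240n, 20n) ~ (8916100448256/285311670611)^(20n) · sqrt(6/(11π·20n))

Write N = 20n. Apply Stirling to each factorial:
  (12N)! ~ sqrt(2π·12N) · (12N/e)^(12N),
  N! ~ sqrt(2π N) · (N/e)^N,
  (11N)! ~ sqrt(2π·11N) · (11N/e)^(11N).
The exponential factors combine to (12N)^(12N) / (N^N · (11N)^(11N)) = 12^(12N)/11^(11N) = (12^12/11^11)^N = (8916100448256/285311670611)^N.
The square-root prefactors combine to sqrt(2π·12N) / (sqrt(2π N)·sqrt(2π·11N)) = sqrt(12 / (2π·11·N)) = sqrt(6/(11π·20n)).
Substituting N = 20n: C(240n, 20n) ~ (8916100448256/285311670611)^(20n) · sqrt(6/(11π·20n)).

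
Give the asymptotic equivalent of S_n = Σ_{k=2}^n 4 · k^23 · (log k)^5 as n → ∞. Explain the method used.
S_n ~ n^24 · (log n)^5 / 6

By integral comparison, S_n = ∫_1^n 4 · x^23 · (log x)^5 dx + O(n^23 · (log n)^5). For the integral, the leading term of ∫_1^n x^23 (log x)^5 dx is n^24/24 · (log n)^5 (by repeated integration by parts; each step lowers the log-exponent and produces a relatively O(1/log n) correction). Hence S_n ~ n^24 · (log n)^5 / 6.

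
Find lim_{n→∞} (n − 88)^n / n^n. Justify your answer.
lim = e^(−88)

Rewrite as (1 − 88/n)^(n). By the standard limit (1 + x/n)^n → e^x, we have (1 − 88/n)^n → e^(−88), and raising to the 1st power gives e^(−88).
More precisely, ln[(1 − 88/n)^(n)] = n · ln(1 − 88/n) = n · (-88/n + O(1/n^2)) = -88 + O(1/n) → -88.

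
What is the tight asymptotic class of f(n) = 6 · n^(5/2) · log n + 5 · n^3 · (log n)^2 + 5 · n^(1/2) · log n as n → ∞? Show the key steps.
f(n) ∈ Θ(n^3 · (log n)^2)

Compare the terms by growth order. For large n, n^a · (log n)^b dominates n^a' · (log n)^b' iff a > a', or (a = a' and b > b'). Ranking the 3 terms shows the dominant one is 5 · n^3 · (log n)^2. Hence f(n) ∈ Θ(n^3 · (log n)^2).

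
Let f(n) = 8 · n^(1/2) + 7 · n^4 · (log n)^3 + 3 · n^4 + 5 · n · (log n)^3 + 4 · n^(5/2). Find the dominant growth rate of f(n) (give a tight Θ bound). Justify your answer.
f(n) ∈ Θ(n^4 · (log n)^3)

Compare the terms by growth order. For large n, n^a · (log n)^b dominates n^a' · (log n)^b' iff a > a', or (a = a' and b > b'). Ranking the 5 terms shows the dominant one is 7 · n^4 · (log n)^3. Hence f(n) ∈ Θ(n^4 · (log n)^3).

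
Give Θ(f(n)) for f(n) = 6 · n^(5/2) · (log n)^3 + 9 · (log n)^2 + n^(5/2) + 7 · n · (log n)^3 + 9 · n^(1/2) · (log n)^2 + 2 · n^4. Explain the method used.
f(n) ∈ Θ(n^4)

Compare the terms by growth order. For large n, n^a · (log n)^b dominates n^a' · (log n)^b' iff a > a', or (a = a' and b > b'). Ranking the 6 terms shows the dominant one is 2 · n^4. Hence f(n) ∈ Θ(n^4).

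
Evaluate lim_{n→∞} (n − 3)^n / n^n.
lim = e^(−3)

Rewrite as (1 − 3/n)^(n). By the standard limit (1 + x/n)^n → e^x, we have (1 − 3/n)^n → e^(−3), and raising to the 1st power gives e^(−3).
More precisely, ln[(1 − 3/n)^(n)] = n · ln(1 − 3/n) = n · (-3/n + O(1/n^2)) = -3 + O(1/n) → -3.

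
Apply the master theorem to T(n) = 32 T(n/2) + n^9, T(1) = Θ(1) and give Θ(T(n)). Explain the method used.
T(n) = Θ(n^9)

log_2 32 ≈ 5.000. f(n) = n^9 dominates n^(log_2 32) since 9 > 5.000, and the regularity condition a·f(n/b) = 32·(n/2)^9 = (32/512)·n^9 ≤ c·f(n) holds with c = 32/512 ≈ 0.0625 < 1. So this is Case 3: T(n) = Θ(f(n)) = Θ(n^9).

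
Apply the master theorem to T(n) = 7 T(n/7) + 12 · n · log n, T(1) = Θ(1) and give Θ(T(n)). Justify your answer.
T(n) = Θ(n · (log n)^2)

Here log_7 7 = 1 and f(n) = 12 · n · log n = Θ(n^(log_7 7) · (log n)^1). This is the extended Case 2 of the master theorem (f matches the critical exponent up to log factors), giving T(n) = Θ(n^(log_7 7) · (log n)^(1+1)) = Θ(n · (log n)^2).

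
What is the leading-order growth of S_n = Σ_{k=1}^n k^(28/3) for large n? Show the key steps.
S_n ~ (3/31) · n^(31/3)

Integral comparison: Σ_{k=1}^n k^(28/3) = ∫_0^n x^(28/3) dx + O(n^(28/3)). The integral is n^(1 + 28/3) / (1 + 28/3) = n^((28+3)/3) / ((28+3)/3) = (3/31) · n^(31/3).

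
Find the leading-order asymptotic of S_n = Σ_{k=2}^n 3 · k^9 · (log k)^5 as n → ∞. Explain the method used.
S_n ~ 3 · n^10 · (log n)^5 / 10

By integral comparison, S_n = ∫_1^n 3 · x^9 · (log x)^5 dx + O(n^9 · (log n)^5). For the integral, the leading term of ∫_1^n x^9 (log x)^5 dx is n^10/10 · (log n)^5 (by repeated integration by parts; each step lowers the log-exponent and produces a relatively O(1/log n) correction). Hence S_n ~ 3 · n^10 · (log n)^5 / 10.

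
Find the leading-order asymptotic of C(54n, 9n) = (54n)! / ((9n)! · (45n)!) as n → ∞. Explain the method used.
C(54n, 9n) ~ (46656/3125)^(9n) · sqrt(3/(5π·9n))

Write N = 9n. Apply Stirling to each factorial:
  (6N)! ~ sqrt(2π·6N) · (6N/e)^(6N),
  N! ~ sqrt(2π N) · (N/e)^N,
  (5N)! ~ sqrt(2π·5N) · (5N/e)^(5N).
The exponential factors combine to (6N)^(6N) / (N^N · (5N)^(5N)) = 6^(6N)/5^(5N) = (6^6/5^5)^N = (46656/3125)^N.
The square-root prefactors combine to sqrt(2π·6N) / (sqrt(2π N)·sqrt(2π·5N)) = sqrt(6 / (2π·5·N)) = sqrt(3/(5π·9n)).
Substituting N = 9n: C(54n, 9n) ~ (46656/3125)^(9n) · sqrt(3/(5π·9n)).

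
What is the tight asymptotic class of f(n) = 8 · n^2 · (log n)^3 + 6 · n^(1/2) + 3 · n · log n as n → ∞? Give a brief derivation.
f(n) ∈ Θ(n^2 · (log n)^3)

Compare the terms by growth order. For large n, n^a · (log n)^b dominates n^a' · (log n)^b' iff a > a', or (a = a' and b > b'). Ranking the 3 terms shows the dominant one is 8 · n^2 · (log n)^3. Hence f(n) ∈ Θ(n^2 · (log n)^3).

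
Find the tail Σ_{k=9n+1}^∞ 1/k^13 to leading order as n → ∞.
Σ_{k>9n} 1/k^13 ~ 1/(12 · (9n)^12)

Compare to the integral: ∫_{9n}^∞ x^(−13) dx = [−x^(−12)/12]_{9n}^∞ = 1/((13−1)·(9n)^12). Euler-Maclaurin then gives
  Σ_{k>9n} 1/k^13 = ∫_{9n}^∞ dx/x^13 − 1/(2·(9n)^13) + O(1/(9n)^14).
(Equivalently this is ζ(13) − Σ_{k≤9n} 1/k^13.)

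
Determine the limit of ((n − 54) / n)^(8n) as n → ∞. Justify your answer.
lim = e^(−432)

Rewrite as (1 − 54/n)^(8n). By the standard limit (1 + x/n)^n → e^x, we have (1 − 54/n)^n → e^(−54), and raising to the 8th power gives e^(−432).
More precisely, ln[(1 − 54/n)^(8n)] = 8n · ln(1 − 54/n) = 8n · (-54/n + O(1/n^2)) = -432 + O(1/n) → -432.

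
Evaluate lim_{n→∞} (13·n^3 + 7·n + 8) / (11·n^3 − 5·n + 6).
lim = 13/11

For large n the leading n^3 terms dominate both numerator and denominator. Dividing top and bottom by n^3, every other term tends to 0, leaving 13/11.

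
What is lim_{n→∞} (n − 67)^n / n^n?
lim = e^(−67)

Rewrite as (1 − 67/n)^(n). By the standard limit (1 + x/n)^n → e^x, we have (1 − 67/n)^n → e^(−67), and raising to the 1st power gives e^(−67).
More precisely, ln[(1 − 67/n)^(n)] = n · ln(1 − 67/n) = n · (-67/n + O(1/n^2)) = -67 + O(1/n) → -67.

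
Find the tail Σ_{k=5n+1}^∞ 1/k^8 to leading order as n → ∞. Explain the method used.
Σ_{k>5n} 1/k^8 ~ 1/(7 · (5n)^7)

Compare to the integral: ∫_{5n}^∞ x^(−8) dx = [−x^(−7)/7]_{5n}^∞ = 1/((8−1)·(5n)^7). Euler-Maclaurin then gives
  Σ_{k>5n} 1/k^8 = ∫_{5n}^∞ dx/x^8 − 1/(2·(5n)^8) + O(1/(5n)^9).
(Equivalently this is ζ(8) − Σ_{k≤5n} 1/k^8.)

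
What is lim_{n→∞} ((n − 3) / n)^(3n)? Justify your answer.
lim = e^(−9)

Rewrite as (1 − 3/n)^(3n). By the standard limit (1 + x/n)^n → e^x, we have (1 − 3/n)^n → e^(−3), and raising to the 3rd power gives e^(−9).
More precisely, ln[(1 − 3/n)^(3n)] = 3n · ln(1 − 3/n) = 3n · (-3/n + O(1/n^2)) = -9 + O(1/n) → -9.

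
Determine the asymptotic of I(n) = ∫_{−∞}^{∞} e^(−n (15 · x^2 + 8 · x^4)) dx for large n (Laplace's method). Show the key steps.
I(n) ~ sqrt(π/(15n))

φ(x) = 15 · x^2 + 8 · x^4 has its unique global minimum at x* = 0 (since φ'(x) = 30x + 32x^3 = 0 only at x = 0 for real x with both coefficients positive, and φ → ∞ as |x| → ∞). At x* = 0, φ(0) = 0 and φ''(0) = 30. Laplace's method then gives
  I(n) ~ sqrt(2π / (n · φ''(0))) · e^(−n φ(0)) = sqrt(2π / (30n)) = sqrt(π/(15n)).
The 8 · x^4 term contributes only at subleading order (an O(1/n) relative correction).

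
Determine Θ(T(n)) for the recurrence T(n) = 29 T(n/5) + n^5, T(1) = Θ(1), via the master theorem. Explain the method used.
T(n) = Θ(n^5)

log_5 29 ≈ 2.092. f(n) = n^5 dominates n^(log_5 29) since 5 > 2.092, and the regularity condition a·f(n/b) = 29·(n/5)^5 = (29/3125)·n^5 ≤ c·f(n) holds with c = 29/3125 ≈ 0.00928 < 1. So this is Case 3: T(n) = Θ(f(n)) = Θ(n^5).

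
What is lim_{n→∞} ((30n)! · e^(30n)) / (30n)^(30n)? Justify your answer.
lim = ∞

Stirling: (30n)! ~ sqrt(2π·30n) · (30n/e)^(30n). Hence
  (30n)! · e^(30n) / (30n)^(30n) ~ sqrt(2π·30n) = sqrt(2π·30) · sqrt(n) → ∞.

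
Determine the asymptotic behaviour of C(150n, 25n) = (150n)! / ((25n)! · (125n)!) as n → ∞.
C(150n, 25n) ~ (46656/3125)^(25n) · sqrt(3/(5π·25n))

Write N = 25n. Apply Stirling to each factorial:
  (6N)! ~ sqrt(2π·6N) · (6N/e)^(6N),
  N! ~ sqrt(2π N) · (N/e)^N,
  (5N)! ~ sqrt(2π·5N) · (5N/e)^(5N).
The exponential factors combine to (6N)^(6N) / (N^N · (5N)^(5N)) = 6^(6N)/5^(5N) = (6^6/5^5)^N = (46656/3125)^N.
The square-root prefactors combine to sqrt(2π·6N) / (sqrt(2π N)·sqrt(2π·5N)) = sqrt(6 / (2π·5·N)) = sqrt(3/(5π·25n)).
Substituting N = 25n: C(150n, 25n) ~ (46656/3125)^(25n) · sqrt(3/(5π·25n)).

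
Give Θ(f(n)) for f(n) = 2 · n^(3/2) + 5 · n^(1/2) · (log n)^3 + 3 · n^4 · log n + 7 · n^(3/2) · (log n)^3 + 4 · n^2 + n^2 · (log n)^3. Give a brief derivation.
f(n) ∈ Θ(n^4 · log n)

Compare the terms by growth order. For large n, n^a · (log n)^b dominates n^a' · (log n)^b' iff a > a', or (a = a' and b > b'). Ranking the 6 terms shows the dominant one is 3 · n^4 · log n. Hence f(n) ∈ Θ(n^4 · log n).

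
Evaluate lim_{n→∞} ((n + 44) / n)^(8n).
lim = e^352

Rewrite as (1 + 44/n)^(8n). By the standard limit (1 + x/n)^n → e^x, we have (1 + 44/n)^n → e^44, and raising to the 8th power gives e^352.
More precisely, ln[(1 + 44/n)^(8n)] = 8n · ln(1 + 44/n) = 8n · (44/n + O(1/n^2)) = 352 + O(1/n) → 352.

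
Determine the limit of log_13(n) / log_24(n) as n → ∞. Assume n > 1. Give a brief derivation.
lim = ln(24) / ln(13) = log_13(24)

Change of base: log_13(n) = ln n / ln 13 and log_24(n) = ln n / ln 24. The ratio is (ln n / ln 13) · (ln 24 / ln n) = ln 24 / ln 13, a constant independent of n. So the limit is ln 24 / ln 13 = log_13(24).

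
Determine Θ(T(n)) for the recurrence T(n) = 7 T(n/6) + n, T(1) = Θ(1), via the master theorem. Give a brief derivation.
T(n) = Θ(n^(log_6 7))

Master theorem: compare f(n) = n to n^(log_6 7) where log_6 7 ≈ 1.086. Since 1 < log_6 7, we have f(n) = O(n^(log_6 7 − ε)) for some ε > 0 — Case 1. Hence T(n) = Θ(n^(log_6 7)).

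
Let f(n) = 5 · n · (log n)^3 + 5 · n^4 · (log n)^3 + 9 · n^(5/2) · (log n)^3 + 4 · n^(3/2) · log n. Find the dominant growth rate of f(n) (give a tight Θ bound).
f(n) ∈ Θ(n^4 · (log n)^3)

Compare the terms by growth order. For large n, n^a · (log n)^b dominates n^a' · (log n)^b' iff a > a', or (a = a' and b > b'). Ranking the 4 terms shows the dominant one is 5 · n^4 · (log n)^3. Hence f(n) ∈ Θ(n^4 · (log n)^3).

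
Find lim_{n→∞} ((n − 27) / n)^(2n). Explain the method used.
lim = e^(−54)

Rewrite as (1 − 27/n)^(2n). By the standard limit (1 + x/n)^n → e^x, we have (1 − 27/n)^n → e^(−27), and raising to the 2nd power gives e^(−54).
More precisely, ln[(1 − 27/n)^(2n)] = 2n · ln(1 − 27/n) = 2n · (-27/n + O(1/n^2)) = -54 + O(1/n) → -54.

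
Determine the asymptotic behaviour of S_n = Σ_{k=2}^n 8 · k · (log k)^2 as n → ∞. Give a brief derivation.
S_n ~ 4 · n^2 · (log n)^2

By integral comparison, S_n = ∫_1^n 8 · x · (log x)^2 dx + O(n · (log n)^2). For the integral, the leading term of ∫_1^n x^1 (log x)^2 dx is n^2/2 · (log n)^2 (by repeated integration by parts; each step lowers the log-exponent and produces a relatively O(1/log n) correction). Hence S_n ~ 4 · n^2 · (log n)^2.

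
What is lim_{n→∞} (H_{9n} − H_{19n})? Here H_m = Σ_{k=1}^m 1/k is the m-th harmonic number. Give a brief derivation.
lim = ln(9/19)

Euler-Maclaurin gives H_m = ln m + γ + 1/(2m) + O(1/m^2). The γ and O(1/m) terms cancel in the difference:
  H_{9n} − H_{19n} = ln(9n) − ln(19n) + O(1/n) = ln(9/19) + O(1/n).
Hence the limit is ln(9/19).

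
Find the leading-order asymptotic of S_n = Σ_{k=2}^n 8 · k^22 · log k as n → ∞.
S_n ~ 8 · n^23 log n / 23 − 8 · n^23 / 529

By integral comparison, S_n = ∫_1^n 8 · x^22 · log x dx + O(n^22 · log n). For the integral, ∫ x^22 log x dx = n^23 log n / 23 − n^23/529 (integration by parts). Hence S_n ~ 8 · n^23 log n / 23 − 8 · n^23 / 529.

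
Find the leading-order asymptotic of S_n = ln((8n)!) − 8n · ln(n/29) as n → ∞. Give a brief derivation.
S_n ~ 8n · (ln 232 − 1) + O(ln n)

Stirling: ln((8n)!) = 8n ln(8n) − 8n + O(ln n).
  S_n = 8n ln(8n) − 8n − 8n ln(n/29) + O(ln n)
      = 8n ln(8n) − 8n ln n + 8n ln 29 − 8n + O(ln n)
      = 8n ln 8 + 8n ln 29 − 8n + O(ln n)
      = 8n (ln 232 − 1) + O(ln n).
Numerically ln(232) − 1 ≈ 4.4467.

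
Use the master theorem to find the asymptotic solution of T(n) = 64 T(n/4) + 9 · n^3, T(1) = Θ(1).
T(n) = Θ(n^3 log n)

log_4 64 = 3, and f(n) = 9 · n^3 = Θ(n^(log_4 64)). This is Case 2 of the master theorem: T(n) = Θ(f(n) · log n) = Θ(n^3 log n).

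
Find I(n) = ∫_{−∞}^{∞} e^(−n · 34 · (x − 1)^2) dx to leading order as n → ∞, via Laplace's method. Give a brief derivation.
I(n) = sqrt(π/(34n))

Here φ(x) = 34 · (x − 1)^2 has its unique minimum at x* = 1 with φ(x*) = 0 and φ''(x*) = 68. Laplace's method gives
  I(n) ~ e^(−n φ(x*)) · sqrt(2π / (n · φ''(x*))) = sqrt(2π / (68n)) = sqrt(π/(34n)).
This is exact: substituting u = (x − 1)·sqrt(34n) gives I(n) = (1/sqrt(34n)) ∫_{−∞}^{∞} e^(−u^2) du = sqrt(π/(34n)).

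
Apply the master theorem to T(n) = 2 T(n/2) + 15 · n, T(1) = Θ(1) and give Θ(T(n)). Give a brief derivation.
T(n) = Θ(n log n)

log_2 2 = 1, and f(n) = 15 · n = Θ(n^(log_2 2)). This is Case 2 of the master theorem: T(n) = Θ(f(n) · log n) = Θ(n log n).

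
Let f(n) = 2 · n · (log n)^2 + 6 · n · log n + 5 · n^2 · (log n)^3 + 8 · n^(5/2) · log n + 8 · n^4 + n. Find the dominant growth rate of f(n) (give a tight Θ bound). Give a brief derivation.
f(n) ∈ Θ(n^4)

Compare the terms by growth order. For large n, n^a · (log n)^b dominates n^a' · (log n)^b' iff a > a', or (a = a' and b > b'). Ranking the 6 terms shows the dominant one is 8 · n^4. Hence f(n) ∈ Θ(n^4).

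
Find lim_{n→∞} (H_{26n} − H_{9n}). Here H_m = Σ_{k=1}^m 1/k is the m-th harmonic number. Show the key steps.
lim = ln(26/9)

Euler-Maclaurin gives H_m = ln m + γ + 1/(2m) + O(1/m^2). The γ and O(1/m) terms cancel in the difference:
  H_{26n} − H_{9n} = ln(26n) − ln(9n) + O(1/n) = ln(26/9) + O(1/n).
Hence the limit is ln(26/9).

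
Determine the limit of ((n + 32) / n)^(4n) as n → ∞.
lim = e^128

Rewrite as (1 + 32/n)^(4n). By the standard limit (1 + x/n)^n → e^x, we have (1 + 32/n)^n → e^32, and raising to the 4th power gives e^128.
More precisely, ln[(1 + 32/n)^(4n)] = 4n · ln(1 + 32/n) = 4n · (32/n + O(1/n^2)) = 128 + O(1/n) → 128.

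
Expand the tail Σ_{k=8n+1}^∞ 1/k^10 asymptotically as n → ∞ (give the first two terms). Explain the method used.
Σ_{k>8n} 1/k^10 = 1/(9 · (8n)^9) − 1/(2 · (8n)^10) + O(1/(8n)^11)

Compare to the integral: ∫_{8n}^∞ x^(−10) dx = [−x^(−9)/9]_{8n}^∞ = 1/((10−1)·(8n)^9). The Euler-Maclaurin correction adds −f(8n)/2 = −1/(2·(8n)^10). Euler-Maclaurin then gives
  Σ_{k>8n} 1/k^10 = ∫_{8n}^∞ dx/x^10 − 1/(2·(8n)^10) + O(1/(8n)^11).
(Equivalently this is ζ(10) − Σ_{k≤8n} 1/k^10.)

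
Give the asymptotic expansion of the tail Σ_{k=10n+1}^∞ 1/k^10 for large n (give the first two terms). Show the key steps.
Σ_{k>10n} 1/k^10 = 1/(9 · (10n)^9) − 1/(2 · (10n)^10) + O(1/(10n)^11)

Compare to the integral: ∫_{10n}^∞ x^(−10) dx = [−x^(−9)/9]_{10n}^∞ = 1/((10−1)·(10n)^9). The Euler-Maclaurin correction adds −f(10n)/2 = −1/(2·(10n)^10). Euler-Maclaurin then gives
  Σ_{k>10n} 1/k^10 = ∫_{10n}^∞ dx/x^10 − 1/(2·(10n)^10) + O(1/(10n)^11).
(Equivalently this is ζ(10) − Σ_{k≤10n} 1/k^10.)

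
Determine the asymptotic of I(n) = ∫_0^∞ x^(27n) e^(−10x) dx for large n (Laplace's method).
I(n) ~ (sqrt(2π·27n) / 10) · (27n/(10e))^(27n)

Write the integrand as exp(27n ln x − 10x) and set f(x) = 27n ln x − 10x. Then f'(x) = 27n/x − 10 = 0 at x* = 27n/10, and f''(x*) = −27n/x*^2 = −10^2/(27n). Laplace's method (interior maximum) gives
  I(n) ~ e^(f(x*)) · sqrt(2π / |f''(x*)|)
        = exp(27n ln(27n/10) − 27n) · sqrt(2π · 27n / 10^2)
        = (27n/10)^(27n) e^(−27n) · sqrt(2π·27n) / 10
        = (sqrt(2π·27n) / 10) · (27n/(10e))^(27n).
This matches Γ(27n+1)/10^(27n+1) with Stirling applied to Γ.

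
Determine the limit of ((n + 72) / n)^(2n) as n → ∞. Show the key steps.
lim = e^144

Rewrite as (1 + 72/n)^(2n). By the standard limit (1 + x/n)^n → e^x, we have (1 + 72/n)^n → e^72, and raising to the 2nd power gives e^144.
More precisely, ln[(1 + 72/n)^(2n)] = 2n · ln(1 + 72/n) = 2n · (72/n + O(1/n^2)) = 144 + O(1/n) → 144.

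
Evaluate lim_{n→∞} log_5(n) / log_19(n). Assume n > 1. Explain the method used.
lim = ln(19) / ln(5) = log_5(19)

Change of base: log_5(n) = ln n / ln 5 and log_19(n) = ln n / ln 19. The ratio is (ln n / ln 5) · (ln 19 / ln n) = ln 19 / ln 5, a constant independent of n. So the limit is ln 19 / ln 5 = log_5(19).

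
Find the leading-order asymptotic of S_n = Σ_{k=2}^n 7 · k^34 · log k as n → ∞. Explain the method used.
S_n ~ n^35 log n / 5 − n^35 / 175

By integral comparison, S_n = ∫_1^n 7 · x^34 · log x dx + O(n^34 · log n). For the integral, ∫ x^34 log x dx = n^35 log n / 35 − n^35/1225 (integration by parts). Hence S_n ~ n^35 log n / 5 − n^35 / 175.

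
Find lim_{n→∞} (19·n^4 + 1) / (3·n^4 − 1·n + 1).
lim = 19/3

For large n the leading n^4 terms dominate both numerator and denominator. Dividing top and bottom by n^4, every other term tends to 0, leaving 19/3.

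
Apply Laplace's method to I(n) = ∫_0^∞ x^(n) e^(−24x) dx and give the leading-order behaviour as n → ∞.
I(n) ~ (sqrt(2π·n) / 24) · (n/(24e))^(n)

Write the integrand as exp(n ln x − 24x) and set f(x) = n ln x − 24x. Then f'(x) = n/x − 24 = 0 at x* = n/24, and f''(x*) = −n/x*^2 = −24^2/(n). Laplace's method (interior maximum) gives
  I(n) ~ e^(f(x*)) · sqrt(2π / |f''(x*)|)
        = exp(n ln(n/24) − n) · sqrt(2π · n / 24^2)
        = (n/24)^(n) e^(−n) · sqrt(2π·n) / 24
        = (sqrt(2π·n) / 24) · (n/(24e))^(n).
This matches Γ(n+1)/24^(n+1) with Stirling applied to Γ.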